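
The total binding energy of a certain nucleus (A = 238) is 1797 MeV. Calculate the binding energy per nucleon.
B.E./A = 1797/238 = 7.55 MeV/nucleon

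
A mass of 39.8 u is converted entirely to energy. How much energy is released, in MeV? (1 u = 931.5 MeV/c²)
E = mc² = 37070 MeV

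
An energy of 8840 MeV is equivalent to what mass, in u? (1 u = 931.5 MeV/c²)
m = E/c² = 9.49 u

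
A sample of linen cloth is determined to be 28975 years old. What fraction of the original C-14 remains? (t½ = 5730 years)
N/N₀ = (1/2)^(t/t½) = 0.03005 = 3%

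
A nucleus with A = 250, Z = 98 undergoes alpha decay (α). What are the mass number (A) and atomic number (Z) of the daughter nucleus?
Daughter: A = 246, Z = 96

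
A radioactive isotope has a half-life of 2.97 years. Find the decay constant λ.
λ = ln(2)/t½ = 0.2334 year⁻¹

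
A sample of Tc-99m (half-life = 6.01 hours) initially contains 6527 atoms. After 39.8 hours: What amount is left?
N = N₀(1/2)^(t/t½) = 66.25 atoms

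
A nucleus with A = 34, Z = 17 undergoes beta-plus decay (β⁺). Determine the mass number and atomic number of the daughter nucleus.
Daughter: A = 34, Z = 16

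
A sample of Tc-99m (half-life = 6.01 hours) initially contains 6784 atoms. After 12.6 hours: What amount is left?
N = N₀(1/2)^(t/t½) = 1586 atoms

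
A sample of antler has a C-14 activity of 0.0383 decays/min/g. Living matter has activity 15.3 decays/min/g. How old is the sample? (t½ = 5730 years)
Age = t½ × log₂(A₀/A) = 49520 years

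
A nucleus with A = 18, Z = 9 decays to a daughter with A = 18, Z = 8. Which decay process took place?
ΔA = 0, ΔZ = -1 ⇒ beta-plus decay (β⁺) or electron capture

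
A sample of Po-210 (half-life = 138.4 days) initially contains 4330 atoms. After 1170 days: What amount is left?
N = N₀(1/2)^(t/t½) = 12.35 atoms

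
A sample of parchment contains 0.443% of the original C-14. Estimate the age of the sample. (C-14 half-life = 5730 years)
Age = t½ × log₂(1/ratio) = 44800 years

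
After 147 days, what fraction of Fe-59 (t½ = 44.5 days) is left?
N/N₀ = (1/2)^(t/t½) = 0.1013 = 10.1%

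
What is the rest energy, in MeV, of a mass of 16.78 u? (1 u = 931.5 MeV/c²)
E = mc² = 15630 MeV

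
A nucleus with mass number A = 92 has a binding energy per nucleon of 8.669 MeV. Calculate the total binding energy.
B.E. = 8.669 × 92 = 797.5 MeV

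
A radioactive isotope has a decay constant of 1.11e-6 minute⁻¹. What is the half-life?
t½ = ln(2)/λ = 6.245e5 minutes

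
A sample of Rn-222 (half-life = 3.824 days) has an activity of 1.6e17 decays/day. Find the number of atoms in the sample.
N = A/λ = 8.827e17 atoms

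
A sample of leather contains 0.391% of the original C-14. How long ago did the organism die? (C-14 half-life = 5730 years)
Age = t½ × log₂(1/ratio) = 45830 years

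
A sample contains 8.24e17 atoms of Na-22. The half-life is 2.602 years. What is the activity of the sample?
A = λN = 2.195e17 decays/year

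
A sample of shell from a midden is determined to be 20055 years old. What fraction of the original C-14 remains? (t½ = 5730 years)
N/N₀ = (1/2)^(t/t½) = 0.08839 = 8.84%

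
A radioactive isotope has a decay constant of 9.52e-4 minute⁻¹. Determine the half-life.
t½ = ln(2)/λ = 728.1 minutes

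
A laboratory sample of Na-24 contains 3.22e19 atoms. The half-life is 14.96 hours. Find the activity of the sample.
A = λN = 1.492e18 decays/hour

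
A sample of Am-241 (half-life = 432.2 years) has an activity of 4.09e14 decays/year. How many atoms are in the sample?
N = A/λ = 2.55e17 atoms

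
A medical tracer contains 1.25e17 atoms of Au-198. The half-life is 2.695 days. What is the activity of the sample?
A = λN = 3.215e16 decays/day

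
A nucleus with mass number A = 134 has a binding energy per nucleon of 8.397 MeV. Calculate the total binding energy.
B.E. = 8.397 × 134 = 1125 MeV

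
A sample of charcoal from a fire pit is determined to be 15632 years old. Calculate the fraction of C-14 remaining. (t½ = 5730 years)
N/N₀ = (1/2)^(t/t½) = 0.1509 = 15.1%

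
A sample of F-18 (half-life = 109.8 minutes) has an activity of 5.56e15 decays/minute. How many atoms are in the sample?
N = A/λ = 8.807e17 atoms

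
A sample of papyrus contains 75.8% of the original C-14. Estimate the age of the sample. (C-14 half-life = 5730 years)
Age = t½ × log₂(1/ratio) = 2290 years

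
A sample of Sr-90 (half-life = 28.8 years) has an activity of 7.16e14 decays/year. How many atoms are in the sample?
N = A/λ = 2.975e16 atoms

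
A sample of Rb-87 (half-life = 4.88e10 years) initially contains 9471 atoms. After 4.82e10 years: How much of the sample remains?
N = N₀(1/2)^(t/t½) = 4776 atoms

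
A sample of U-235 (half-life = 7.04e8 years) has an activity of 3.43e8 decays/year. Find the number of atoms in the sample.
N = A/λ = 3.484e17 atoms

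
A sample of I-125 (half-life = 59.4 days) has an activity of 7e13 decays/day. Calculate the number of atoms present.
N = A/λ = 5.999e15 atoms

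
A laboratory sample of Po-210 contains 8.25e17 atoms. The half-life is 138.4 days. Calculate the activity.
A = λN = 4.132e15 decays/day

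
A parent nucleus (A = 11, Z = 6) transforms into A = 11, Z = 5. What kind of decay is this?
ΔA = 0, ΔZ = -1 ⇒ beta-plus decay (β⁺) or electron capture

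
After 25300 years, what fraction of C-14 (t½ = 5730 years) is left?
N/N₀ = (1/2)^(t/t½) = 0.04686 = 4.69%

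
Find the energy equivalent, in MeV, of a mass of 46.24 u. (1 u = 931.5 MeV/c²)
E = mc² = 43070 MeV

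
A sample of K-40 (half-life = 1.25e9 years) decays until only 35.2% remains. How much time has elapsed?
t = t½ × log₂(N₀/N) = 1.883e9 years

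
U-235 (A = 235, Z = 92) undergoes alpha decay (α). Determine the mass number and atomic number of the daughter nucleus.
Daughter: A = 231, Z = 90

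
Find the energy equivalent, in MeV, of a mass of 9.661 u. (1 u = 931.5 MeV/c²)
E = mc² = 8999 MeV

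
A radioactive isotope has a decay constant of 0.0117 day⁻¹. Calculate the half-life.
t½ = ln(2)/λ = 59.24 days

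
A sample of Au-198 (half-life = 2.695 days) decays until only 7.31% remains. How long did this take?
t = t½ × log₂(N₀/N) = 10.17 days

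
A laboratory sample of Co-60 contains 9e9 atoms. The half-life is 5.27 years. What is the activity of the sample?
A = λN = 1.184e9 decays/year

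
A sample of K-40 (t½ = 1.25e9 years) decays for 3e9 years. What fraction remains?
N/N₀ = (1/2)^(t/t½) = 0.1895 = 18.9%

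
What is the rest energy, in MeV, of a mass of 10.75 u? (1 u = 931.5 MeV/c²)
E = mc² = 10010 MeV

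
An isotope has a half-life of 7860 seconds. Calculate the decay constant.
λ = ln(2)/t½ = 8.819e-5 second⁻¹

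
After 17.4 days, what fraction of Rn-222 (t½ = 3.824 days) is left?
N/N₀ = (1/2)^(t/t½) = 0.04268 = 4.27%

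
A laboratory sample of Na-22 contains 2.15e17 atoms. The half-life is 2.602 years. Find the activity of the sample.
A = λN = 5.727e16 decays/year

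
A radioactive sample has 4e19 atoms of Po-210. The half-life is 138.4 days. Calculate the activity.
A = λN = 2.003e17 decays/day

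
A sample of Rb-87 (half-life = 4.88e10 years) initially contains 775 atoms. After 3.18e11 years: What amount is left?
N = N₀(1/2)^(t/t½) = 8.466 atoms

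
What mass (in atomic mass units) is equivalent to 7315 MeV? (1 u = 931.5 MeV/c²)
m = E/c² = 7.853 u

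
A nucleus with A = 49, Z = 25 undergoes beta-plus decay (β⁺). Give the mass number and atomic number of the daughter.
Daughter: A = 49, Z = 24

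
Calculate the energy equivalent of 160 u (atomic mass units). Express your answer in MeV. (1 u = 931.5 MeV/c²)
E = mc² = 1.49e5 MeV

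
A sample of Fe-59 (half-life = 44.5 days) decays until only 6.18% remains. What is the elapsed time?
t = t½ × log₂(N₀/N) = 178.7 days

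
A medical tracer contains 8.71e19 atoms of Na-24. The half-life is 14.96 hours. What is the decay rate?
A = λN = 4.036e18 decays/hour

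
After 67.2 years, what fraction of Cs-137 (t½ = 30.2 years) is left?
N/N₀ = (1/2)^(t/t½) = 0.2139 = 21.4%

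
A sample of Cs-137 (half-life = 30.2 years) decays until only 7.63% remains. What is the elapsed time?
t = t½ × log₂(N₀/N) = 112.1 years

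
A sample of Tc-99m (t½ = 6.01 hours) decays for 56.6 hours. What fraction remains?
N/N₀ = (1/2)^(t/t½) = 0.001462 = 0.146%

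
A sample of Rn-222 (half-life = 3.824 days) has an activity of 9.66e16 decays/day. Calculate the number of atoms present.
N = A/λ = 5.329e17 atoms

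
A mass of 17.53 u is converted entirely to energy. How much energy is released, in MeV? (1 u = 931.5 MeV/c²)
E = mc² = 16330 MeV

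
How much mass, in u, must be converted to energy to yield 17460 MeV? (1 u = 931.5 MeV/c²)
m = E/c² = 18.74 u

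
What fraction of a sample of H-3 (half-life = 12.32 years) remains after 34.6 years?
N/N₀ = (1/2)^(t/t½) = 0.1427 = 14.3%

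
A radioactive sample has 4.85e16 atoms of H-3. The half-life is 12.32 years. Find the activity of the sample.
A = λN = 2.729e15 decays/year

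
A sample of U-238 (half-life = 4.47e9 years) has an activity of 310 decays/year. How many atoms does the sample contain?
N = A/λ = 1.999e12 atoms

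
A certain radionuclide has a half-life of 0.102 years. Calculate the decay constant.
λ = ln(2)/t½ = 6.796 year⁻¹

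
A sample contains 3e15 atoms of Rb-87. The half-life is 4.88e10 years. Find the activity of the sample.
A = λN = 42610 decays/year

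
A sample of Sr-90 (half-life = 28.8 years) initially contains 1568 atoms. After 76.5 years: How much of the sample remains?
N = N₀(1/2)^(t/t½) = 248.7 atoms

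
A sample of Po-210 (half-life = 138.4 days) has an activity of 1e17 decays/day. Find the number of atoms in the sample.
N = A/λ = 1.997e19 atoms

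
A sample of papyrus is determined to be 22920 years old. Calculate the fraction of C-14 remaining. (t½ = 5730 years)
N/N₀ = (1/2)^(t/t½) = 0.0625 = 6.25%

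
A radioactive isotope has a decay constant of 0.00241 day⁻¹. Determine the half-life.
t½ = ln(2)/λ = 287.6 days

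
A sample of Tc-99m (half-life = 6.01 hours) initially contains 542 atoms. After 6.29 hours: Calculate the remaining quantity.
N = N₀(1/2)^(t/t½) = 262.4 atoms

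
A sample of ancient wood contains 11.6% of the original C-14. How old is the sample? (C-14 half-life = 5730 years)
Age = t½ × log₂(1/ratio) = 17810 years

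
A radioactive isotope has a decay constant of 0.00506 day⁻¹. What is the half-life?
t½ = ln(2)/λ = 137 days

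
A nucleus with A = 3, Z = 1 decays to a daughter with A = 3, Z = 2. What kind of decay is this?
ΔA = 0, ΔZ = +1 ⇒ beta-minus decay (β⁻)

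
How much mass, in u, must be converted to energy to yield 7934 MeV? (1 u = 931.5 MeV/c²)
m = E/c² = 8.517 u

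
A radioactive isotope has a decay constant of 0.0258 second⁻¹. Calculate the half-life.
t½ = ln(2)/λ = 26.87 seconds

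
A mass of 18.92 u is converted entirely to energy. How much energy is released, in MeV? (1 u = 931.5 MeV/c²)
E = mc² = 17620 MeV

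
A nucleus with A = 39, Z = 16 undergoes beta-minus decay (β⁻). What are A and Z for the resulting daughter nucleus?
Daughter: A = 39, Z = 17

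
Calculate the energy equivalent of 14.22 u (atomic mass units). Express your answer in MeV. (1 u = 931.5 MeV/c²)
E = mc² = 13250 MeV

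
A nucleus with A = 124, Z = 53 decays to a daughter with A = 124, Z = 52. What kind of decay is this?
ΔA = 0, ΔZ = -1 ⇒ beta-plus decay (β⁺) or electron capture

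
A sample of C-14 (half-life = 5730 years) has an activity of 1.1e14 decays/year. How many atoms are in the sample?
N = A/λ = 9.093e17 atoms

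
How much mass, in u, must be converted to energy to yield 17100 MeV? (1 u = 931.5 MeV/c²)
m = E/c² = 18.36 u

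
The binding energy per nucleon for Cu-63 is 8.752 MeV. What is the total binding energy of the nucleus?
B.E. = 8.752 × 63 = 551.4 MeV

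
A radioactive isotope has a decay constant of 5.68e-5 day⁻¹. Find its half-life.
t½ = ln(2)/λ = 12200 days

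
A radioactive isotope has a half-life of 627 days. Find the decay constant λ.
λ = ln(2)/t½ = 0.001105 day⁻¹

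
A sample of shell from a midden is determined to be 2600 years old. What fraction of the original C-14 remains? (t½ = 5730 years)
N/N₀ = (1/2)^(t/t½) = 0.7301 = 73%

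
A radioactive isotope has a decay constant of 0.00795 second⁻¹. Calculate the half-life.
t½ = ln(2)/λ = 87.19 seconds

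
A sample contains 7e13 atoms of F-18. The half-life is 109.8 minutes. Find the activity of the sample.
A = λN = 4.419e11 decays/minute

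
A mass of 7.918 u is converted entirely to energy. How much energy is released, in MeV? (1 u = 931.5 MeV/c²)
E = mc² = 7376 MeV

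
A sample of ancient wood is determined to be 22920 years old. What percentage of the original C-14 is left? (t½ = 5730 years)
N/N₀ = (1/2)^(t/t½) = 0.0625 = 6.25%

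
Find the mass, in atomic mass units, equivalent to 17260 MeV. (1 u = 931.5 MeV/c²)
m = E/c² = 18.53 u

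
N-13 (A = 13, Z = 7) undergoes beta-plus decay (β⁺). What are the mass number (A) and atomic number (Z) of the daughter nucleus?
Daughter: A = 13, Z = 6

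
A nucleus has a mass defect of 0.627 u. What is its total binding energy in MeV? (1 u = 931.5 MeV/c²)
B.E. = Δm × 931.5 = 584.1 MeV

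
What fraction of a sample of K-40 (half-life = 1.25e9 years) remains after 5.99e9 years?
N/N₀ = (1/2)^(t/t½) = 0.0361 = 3.61%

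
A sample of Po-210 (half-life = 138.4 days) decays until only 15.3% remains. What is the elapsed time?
t = t½ × log₂(N₀/N) = 374.8 days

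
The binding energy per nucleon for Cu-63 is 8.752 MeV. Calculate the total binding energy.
B.E. = 8.752 × 63 = 551.4 MeV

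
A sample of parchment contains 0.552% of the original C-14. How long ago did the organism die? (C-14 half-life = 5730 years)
Age = t½ × log₂(1/ratio) = 42980 years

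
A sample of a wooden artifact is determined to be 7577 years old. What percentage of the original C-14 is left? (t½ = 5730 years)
N/N₀ = (1/2)^(t/t½) = 0.3999 = 40%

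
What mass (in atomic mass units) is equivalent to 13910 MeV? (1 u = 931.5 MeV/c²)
m = E/c² = 14.93 u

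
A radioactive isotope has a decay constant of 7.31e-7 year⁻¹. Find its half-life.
t½ = ln(2)/λ = 9.482e5 years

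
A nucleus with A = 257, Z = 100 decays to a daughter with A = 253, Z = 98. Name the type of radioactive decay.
ΔA = -4, ΔZ = -2 ⇒ alpha decay (α)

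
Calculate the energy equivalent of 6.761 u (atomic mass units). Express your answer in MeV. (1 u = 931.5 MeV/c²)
E = mc² = 6298 MeV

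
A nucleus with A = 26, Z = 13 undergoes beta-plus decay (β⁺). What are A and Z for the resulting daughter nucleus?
Daughter: A = 26, Z = 12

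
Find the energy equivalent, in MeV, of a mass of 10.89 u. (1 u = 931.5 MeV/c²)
E = mc² = 10140 MeV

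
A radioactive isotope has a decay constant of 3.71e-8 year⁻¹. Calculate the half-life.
t½ = ln(2)/λ = 1.868e7 years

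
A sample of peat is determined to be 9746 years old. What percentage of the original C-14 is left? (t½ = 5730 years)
N/N₀ = (1/2)^(t/t½) = 0.3076 = 30.8%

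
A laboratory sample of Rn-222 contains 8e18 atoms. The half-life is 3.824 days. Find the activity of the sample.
A = λN = 1.45e18 decays/day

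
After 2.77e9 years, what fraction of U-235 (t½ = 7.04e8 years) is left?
N/N₀ = (1/2)^(t/t½) = 0.0654 = 6.54%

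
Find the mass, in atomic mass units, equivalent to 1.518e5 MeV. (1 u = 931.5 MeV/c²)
m = E/c² = 163 u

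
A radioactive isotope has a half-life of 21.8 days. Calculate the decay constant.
λ = ln(2)/t½ = 0.0318 day⁻¹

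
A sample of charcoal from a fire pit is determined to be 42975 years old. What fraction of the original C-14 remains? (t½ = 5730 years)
N/N₀ = (1/2)^(t/t½) = 0.005524 = 0.552%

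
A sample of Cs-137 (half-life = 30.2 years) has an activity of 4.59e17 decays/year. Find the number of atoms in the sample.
N = A/λ = 2e19 atoms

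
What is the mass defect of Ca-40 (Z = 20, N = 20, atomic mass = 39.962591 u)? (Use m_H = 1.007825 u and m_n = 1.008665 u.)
Δm = Z·m_H + N·m_n − M = 0.3672 u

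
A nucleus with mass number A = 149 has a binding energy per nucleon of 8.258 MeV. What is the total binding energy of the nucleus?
B.E. = 8.258 × 149 = 1230 MeV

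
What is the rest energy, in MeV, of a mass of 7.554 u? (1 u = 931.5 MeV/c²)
E = mc² = 7037 MeV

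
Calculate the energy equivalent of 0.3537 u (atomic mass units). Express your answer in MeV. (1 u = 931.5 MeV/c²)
E = mc² = 329.5 MeV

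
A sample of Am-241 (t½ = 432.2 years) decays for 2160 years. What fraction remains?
N/N₀ = (1/2)^(t/t½) = 0.0313 = 3.13%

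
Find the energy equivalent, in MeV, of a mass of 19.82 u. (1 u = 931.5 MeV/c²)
E = mc² = 18460 MeV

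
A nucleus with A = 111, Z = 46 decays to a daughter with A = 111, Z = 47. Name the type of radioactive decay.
ΔA = 0, ΔZ = +1 ⇒ beta-minus decay (β⁻)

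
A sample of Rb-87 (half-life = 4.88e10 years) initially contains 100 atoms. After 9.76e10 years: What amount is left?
N = N₀(1/2)^(t/t½) = 25 atoms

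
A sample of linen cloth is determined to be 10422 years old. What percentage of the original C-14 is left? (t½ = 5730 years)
N/N₀ = (1/2)^(t/t½) = 0.2834 = 28.3%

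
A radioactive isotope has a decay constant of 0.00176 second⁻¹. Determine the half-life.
t½ = ln(2)/λ = 393.8 seconds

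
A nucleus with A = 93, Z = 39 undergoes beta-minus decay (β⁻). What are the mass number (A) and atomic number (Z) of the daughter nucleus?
Daughter: A = 93, Z = 40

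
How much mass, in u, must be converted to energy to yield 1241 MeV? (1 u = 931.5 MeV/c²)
m = E/c² = 1.332 u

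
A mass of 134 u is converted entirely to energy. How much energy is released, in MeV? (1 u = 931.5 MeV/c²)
E = mc² = 1.248e5 MeV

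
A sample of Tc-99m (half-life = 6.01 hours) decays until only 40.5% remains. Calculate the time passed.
t = t½ × log₂(N₀/N) = 7.837 hours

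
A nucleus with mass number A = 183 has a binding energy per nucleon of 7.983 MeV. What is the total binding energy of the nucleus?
B.E. = 7.983 × 183 = 1461 MeV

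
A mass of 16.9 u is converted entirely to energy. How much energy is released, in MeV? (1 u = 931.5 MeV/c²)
E = mc² = 15740 MeV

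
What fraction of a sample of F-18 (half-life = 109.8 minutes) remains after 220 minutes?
N/N₀ = (1/2)^(t/t½) = 0.2494 = 24.9%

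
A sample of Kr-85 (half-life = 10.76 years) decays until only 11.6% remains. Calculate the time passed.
t = t½ × log₂(N₀/N) = 33.44 years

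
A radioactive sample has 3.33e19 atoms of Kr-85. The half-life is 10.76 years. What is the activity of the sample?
A = λN = 2.145e18 decays/year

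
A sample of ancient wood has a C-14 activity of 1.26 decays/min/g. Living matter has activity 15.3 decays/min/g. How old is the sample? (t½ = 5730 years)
Age = t½ × log₂(A₀/A) = 20640 years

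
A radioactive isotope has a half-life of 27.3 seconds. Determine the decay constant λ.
λ = ln(2)/t½ = 0.02539 second⁻¹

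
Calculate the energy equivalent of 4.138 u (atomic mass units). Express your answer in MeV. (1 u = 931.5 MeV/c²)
E = mc² = 3855 MeV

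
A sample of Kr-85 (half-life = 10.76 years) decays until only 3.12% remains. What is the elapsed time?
t = t½ × log₂(N₀/N) = 53.82 years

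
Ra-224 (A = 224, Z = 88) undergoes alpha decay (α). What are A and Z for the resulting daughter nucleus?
Daughter: A = 220, Z = 86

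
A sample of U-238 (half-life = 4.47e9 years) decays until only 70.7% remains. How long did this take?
t = t½ × log₂(N₀/N) = 2.236e9 years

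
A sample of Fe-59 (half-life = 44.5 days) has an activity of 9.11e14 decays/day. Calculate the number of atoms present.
N = A/λ = 5.849e16 atoms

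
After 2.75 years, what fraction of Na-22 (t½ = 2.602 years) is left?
N/N₀ = (1/2)^(t/t½) = 0.4807 = 48.1%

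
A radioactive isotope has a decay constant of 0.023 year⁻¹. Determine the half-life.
t½ = ln(2)/λ = 30.14 years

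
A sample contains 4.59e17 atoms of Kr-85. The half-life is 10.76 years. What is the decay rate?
A = λN = 2.957e16 decays/year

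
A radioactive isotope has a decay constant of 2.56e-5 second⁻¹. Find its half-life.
t½ = ln(2)/λ = 27080 seconds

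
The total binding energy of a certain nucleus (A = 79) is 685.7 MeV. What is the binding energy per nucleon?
B.E./A = 685.7/79 = 8.68 MeV/nucleon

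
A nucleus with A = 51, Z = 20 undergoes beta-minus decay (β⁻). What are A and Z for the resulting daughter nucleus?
Daughter: A = 51, Z = 21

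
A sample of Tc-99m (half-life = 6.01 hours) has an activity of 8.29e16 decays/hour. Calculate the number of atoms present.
N = A/λ = 7.188e17 atoms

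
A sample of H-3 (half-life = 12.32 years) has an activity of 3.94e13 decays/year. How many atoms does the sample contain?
N = A/λ = 7.003e14 atoms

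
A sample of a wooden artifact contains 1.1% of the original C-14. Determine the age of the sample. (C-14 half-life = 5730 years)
Age = t½ × log₂(1/ratio) = 37280 years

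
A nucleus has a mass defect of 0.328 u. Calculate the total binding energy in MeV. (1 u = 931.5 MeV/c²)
B.E. = Δm × 931.5 = 305.5 MeV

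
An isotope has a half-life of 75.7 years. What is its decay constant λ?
λ = ln(2)/t½ = 0.009157 year⁻¹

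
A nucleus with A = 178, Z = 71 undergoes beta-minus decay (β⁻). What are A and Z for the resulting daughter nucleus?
Daughter: A = 178, Z = 72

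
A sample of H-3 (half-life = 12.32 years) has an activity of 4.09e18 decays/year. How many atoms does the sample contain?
N = A/λ = 7.27e19 atoms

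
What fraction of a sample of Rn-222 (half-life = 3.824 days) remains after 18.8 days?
N/N₀ = (1/2)^(t/t½) = 0.03312 = 3.31%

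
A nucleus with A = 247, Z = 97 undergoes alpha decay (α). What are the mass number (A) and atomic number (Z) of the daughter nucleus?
Daughter: A = 243, Z = 95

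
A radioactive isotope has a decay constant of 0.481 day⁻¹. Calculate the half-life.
t½ = ln(2)/λ = 1.441 days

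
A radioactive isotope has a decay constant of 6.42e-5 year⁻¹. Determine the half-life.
t½ = ln(2)/λ = 10800 years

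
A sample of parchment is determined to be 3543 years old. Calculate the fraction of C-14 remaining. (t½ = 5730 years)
N/N₀ = (1/2)^(t/t½) = 0.6514 = 65.1%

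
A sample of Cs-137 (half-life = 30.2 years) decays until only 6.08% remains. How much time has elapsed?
t = t½ × log₂(N₀/N) = 122 years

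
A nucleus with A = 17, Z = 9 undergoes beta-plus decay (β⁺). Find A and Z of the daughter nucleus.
Daughter: A = 17, Z = 8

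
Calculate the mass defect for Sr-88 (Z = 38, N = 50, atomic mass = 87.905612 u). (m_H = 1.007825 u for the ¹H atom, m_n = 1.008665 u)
Δm = Z·m_H + N·m_n − M = 0.825 u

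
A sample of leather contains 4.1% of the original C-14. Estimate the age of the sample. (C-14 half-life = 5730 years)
Age = t½ × log₂(1/ratio) = 26410 years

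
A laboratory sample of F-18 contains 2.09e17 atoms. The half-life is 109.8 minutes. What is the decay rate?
A = λN = 1.319e15 decays/minute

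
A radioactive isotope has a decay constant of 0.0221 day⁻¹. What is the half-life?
t½ = ln(2)/λ = 31.36 days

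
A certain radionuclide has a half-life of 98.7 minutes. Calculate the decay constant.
λ = ln(2)/t½ = 0.007023 minute⁻¹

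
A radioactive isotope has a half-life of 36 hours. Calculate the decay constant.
λ = ln(2)/t½ = 0.01925 hour⁻¹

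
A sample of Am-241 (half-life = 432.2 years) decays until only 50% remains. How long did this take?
t = t½ × log₂(N₀/N) = 432.2 years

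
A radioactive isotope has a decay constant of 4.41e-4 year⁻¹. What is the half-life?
t½ = ln(2)/λ = 1572 years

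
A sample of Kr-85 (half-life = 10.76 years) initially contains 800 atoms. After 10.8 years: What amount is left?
N = N₀(1/2)^(t/t½) = 399 atoms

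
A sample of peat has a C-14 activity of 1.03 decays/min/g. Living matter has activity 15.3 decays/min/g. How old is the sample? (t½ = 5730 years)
Age = t½ × log₂(A₀/A) = 22310 years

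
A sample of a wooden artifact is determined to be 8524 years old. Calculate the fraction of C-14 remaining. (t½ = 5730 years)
N/N₀ = (1/2)^(t/t½) = 0.3566 = 35.7%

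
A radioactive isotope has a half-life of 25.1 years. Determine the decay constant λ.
λ = ln(2)/t½ = 0.02762 year⁻¹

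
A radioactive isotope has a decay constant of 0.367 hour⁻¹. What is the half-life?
t½ = ln(2)/λ = 1.889 hours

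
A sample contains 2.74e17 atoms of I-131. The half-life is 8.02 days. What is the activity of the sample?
A = λN = 2.368e16 decays/day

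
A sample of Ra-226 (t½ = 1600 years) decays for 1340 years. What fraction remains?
N/N₀ = (1/2)^(t/t½) = 0.5596 = 56%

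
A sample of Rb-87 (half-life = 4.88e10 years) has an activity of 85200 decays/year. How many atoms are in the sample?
N = A/λ = 5.998e15 atoms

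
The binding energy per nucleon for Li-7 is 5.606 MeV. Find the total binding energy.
B.E. = 5.606 × 7 = 39.24 MeV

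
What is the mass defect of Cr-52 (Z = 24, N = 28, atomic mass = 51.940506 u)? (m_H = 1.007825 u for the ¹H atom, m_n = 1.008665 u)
Δm = Z·m_H + N·m_n − M = 0.4899 u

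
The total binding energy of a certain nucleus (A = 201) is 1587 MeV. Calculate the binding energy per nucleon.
B.E./A = 1587/201 = 7.896 MeV/nucleon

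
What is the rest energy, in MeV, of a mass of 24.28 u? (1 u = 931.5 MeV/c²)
E = mc² = 22620 MeV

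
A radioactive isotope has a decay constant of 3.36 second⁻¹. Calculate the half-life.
t½ = ln(2)/λ = 0.2063 seconds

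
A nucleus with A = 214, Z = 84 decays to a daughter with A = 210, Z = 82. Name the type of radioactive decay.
ΔA = -4, ΔZ = -2 ⇒ alpha decay (α)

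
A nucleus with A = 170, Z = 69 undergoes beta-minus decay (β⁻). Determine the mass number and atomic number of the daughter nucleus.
Daughter: A = 170, Z = 70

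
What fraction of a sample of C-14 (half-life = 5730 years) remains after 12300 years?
N/N₀ = (1/2)^(t/t½) = 0.2258 = 22.6%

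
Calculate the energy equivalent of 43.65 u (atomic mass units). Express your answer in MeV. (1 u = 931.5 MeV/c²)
E = mc² = 40660 MeV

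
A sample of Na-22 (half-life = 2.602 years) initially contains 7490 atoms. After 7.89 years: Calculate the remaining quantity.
N = N₀(1/2)^(t/t½) = 915.5 atoms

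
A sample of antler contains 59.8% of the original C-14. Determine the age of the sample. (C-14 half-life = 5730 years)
Age = t½ × log₂(1/ratio) = 4250 years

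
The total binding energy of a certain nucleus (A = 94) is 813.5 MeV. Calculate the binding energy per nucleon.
B.E./A = 813.5/94 = 8.654 MeV/nucleon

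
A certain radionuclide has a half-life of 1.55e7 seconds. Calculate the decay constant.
λ = ln(2)/t½ = 4.472e-8 second⁻¹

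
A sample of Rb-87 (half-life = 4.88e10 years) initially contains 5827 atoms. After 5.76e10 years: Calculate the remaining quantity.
N = N₀(1/2)^(t/t½) = 2571 atoms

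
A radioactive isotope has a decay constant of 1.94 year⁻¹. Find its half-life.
t½ = ln(2)/λ = 0.3573 years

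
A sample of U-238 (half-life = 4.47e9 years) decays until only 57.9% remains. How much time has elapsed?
t = t½ × log₂(N₀/N) = 3.524e9 years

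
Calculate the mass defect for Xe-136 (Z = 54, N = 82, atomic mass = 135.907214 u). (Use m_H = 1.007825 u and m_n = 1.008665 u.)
Δm = Z·m_H + N·m_n − M = 1.226 u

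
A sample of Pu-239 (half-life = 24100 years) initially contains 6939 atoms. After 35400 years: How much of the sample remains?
N = N₀(1/2)^(t/t½) = 2507 atoms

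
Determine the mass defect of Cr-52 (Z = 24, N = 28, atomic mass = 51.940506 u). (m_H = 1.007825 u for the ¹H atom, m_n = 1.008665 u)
Δm = Z·m_H + N·m_n − M = 0.4899 u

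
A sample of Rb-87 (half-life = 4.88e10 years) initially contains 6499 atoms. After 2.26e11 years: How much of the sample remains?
N = N₀(1/2)^(t/t½) = 262.3 atoms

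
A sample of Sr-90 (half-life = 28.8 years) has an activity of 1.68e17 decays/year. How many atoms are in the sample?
N = A/λ = 6.98e18 atoms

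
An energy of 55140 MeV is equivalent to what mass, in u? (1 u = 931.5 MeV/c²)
m = E/c² = 59.19 u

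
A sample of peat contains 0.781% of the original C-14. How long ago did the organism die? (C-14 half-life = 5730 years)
Age = t½ × log₂(1/ratio) = 40110 years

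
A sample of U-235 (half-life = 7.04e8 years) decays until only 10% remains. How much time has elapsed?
t = t½ × log₂(N₀/N) = 2.339e9 years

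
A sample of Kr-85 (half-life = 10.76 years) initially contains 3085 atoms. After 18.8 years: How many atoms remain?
N = N₀(1/2)^(t/t½) = 919 atoms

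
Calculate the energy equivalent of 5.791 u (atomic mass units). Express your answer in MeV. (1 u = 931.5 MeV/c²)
E = mc² = 5394 MeV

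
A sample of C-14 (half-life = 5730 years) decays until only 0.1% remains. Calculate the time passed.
t = t½ × log₂(N₀/N) = 57100 years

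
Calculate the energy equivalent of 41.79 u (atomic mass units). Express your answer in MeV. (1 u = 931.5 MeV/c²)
E = mc² = 38930 MeV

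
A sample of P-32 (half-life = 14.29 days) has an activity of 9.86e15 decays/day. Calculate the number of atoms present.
N = A/λ = 2.033e17 atoms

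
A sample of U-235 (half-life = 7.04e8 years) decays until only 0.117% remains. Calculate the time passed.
t = t½ × log₂(N₀/N) = 6.856e9 years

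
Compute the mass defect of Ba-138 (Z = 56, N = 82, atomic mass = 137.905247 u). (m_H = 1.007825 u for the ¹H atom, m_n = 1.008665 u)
Δm = Z·m_H + N·m_n − M = 1.243 u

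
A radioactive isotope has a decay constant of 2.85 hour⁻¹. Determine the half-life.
t½ = ln(2)/λ = 0.2432 hours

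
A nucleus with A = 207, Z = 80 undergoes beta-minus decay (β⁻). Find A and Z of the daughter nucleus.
Daughter: A = 207, Z = 81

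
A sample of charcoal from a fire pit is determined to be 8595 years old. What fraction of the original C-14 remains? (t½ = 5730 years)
N/N₀ = (1/2)^(t/t½) = 0.3536 = 35.4%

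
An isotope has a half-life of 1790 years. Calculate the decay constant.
λ = ln(2)/t½ = 3.872e-4 year⁻¹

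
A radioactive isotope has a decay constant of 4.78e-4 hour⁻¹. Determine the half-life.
t½ = ln(2)/λ = 1450 hours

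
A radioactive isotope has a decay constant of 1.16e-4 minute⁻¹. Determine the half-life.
t½ = ln(2)/λ = 5975 minutes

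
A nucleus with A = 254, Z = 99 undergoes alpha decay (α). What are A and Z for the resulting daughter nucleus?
Daughter: A = 250, Z = 97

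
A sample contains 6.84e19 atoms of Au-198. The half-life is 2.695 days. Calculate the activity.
A = λN = 1.759e19 decays/day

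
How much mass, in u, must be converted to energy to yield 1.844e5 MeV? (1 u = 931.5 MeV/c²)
m = E/c² = 198 u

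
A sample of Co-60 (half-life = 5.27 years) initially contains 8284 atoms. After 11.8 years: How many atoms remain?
N = N₀(1/2)^(t/t½) = 1755 atoms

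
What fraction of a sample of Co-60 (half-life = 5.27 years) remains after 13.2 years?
N/N₀ = (1/2)^(t/t½) = 0.1762 = 17.6%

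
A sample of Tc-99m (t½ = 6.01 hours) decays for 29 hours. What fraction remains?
N/N₀ = (1/2)^(t/t½) = 0.03527 = 3.53%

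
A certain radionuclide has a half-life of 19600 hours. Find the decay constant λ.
λ = ln(2)/t½ = 3.536e-5 hour⁻¹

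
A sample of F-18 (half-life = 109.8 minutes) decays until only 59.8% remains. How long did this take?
t = t½ × log₂(N₀/N) = 81.45 minutes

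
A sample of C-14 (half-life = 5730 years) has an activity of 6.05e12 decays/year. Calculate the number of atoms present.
N = A/λ = 5.001e16 atoms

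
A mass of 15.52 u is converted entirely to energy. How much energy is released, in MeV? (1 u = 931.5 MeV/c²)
E = mc² = 14460 MeV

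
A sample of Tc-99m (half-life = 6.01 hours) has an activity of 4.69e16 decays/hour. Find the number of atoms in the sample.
N = A/λ = 4.067e17 atoms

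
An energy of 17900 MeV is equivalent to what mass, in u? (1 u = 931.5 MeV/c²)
m = E/c² = 19.22 u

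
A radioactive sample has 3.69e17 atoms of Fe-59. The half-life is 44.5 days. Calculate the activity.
A = λN = 5.748e15 decays/day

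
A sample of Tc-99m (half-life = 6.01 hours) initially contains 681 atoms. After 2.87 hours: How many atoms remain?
N = N₀(1/2)^(t/t½) = 489.1 atoms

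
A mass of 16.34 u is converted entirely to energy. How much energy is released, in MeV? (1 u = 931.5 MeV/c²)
E = mc² = 15220 MeV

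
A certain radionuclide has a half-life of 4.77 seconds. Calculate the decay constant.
λ = ln(2)/t½ = 0.1453 second⁻¹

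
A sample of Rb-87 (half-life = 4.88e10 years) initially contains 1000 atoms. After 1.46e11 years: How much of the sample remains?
N = N₀(1/2)^(t/t½) = 125.7 atoms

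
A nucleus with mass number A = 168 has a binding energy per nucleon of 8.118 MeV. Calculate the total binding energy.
B.E. = 8.118 × 168 = 1364 MeV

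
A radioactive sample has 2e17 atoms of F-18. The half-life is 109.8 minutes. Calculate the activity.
A = λN = 1.263e15 decays/minute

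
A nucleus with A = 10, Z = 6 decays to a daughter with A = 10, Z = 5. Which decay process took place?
ΔA = 0, ΔZ = -1 ⇒ beta-plus decay (β⁺) or electron capture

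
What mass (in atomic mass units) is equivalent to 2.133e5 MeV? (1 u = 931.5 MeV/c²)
m = E/c² = 229 u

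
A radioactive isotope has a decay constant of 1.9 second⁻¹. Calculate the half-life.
t½ = ln(2)/λ = 0.3648 seconds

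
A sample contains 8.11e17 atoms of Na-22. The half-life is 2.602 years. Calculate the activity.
A = λN = 2.16e17 decays/year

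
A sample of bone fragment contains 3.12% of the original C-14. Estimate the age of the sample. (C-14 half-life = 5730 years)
Age = t½ × log₂(1/ratio) = 28660 years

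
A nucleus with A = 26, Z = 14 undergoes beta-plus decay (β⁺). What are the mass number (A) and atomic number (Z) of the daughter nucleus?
Daughter: A = 26, Z = 13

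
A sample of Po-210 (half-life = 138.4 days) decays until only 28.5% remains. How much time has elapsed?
t = t½ × log₂(N₀/N) = 250.6 days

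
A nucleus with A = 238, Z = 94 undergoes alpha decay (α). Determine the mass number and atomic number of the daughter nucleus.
Daughter: A = 234, Z = 92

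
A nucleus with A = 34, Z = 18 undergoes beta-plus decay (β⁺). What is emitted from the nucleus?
β⁺: positron (e⁺) + neutrino (νₑ)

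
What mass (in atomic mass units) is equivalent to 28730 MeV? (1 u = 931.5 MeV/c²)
m = E/c² = 30.84 u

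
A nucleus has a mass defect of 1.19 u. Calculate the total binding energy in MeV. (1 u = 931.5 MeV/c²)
B.E. = Δm × 931.5 = 1108 MeV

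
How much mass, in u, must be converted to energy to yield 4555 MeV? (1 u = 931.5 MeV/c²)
m = E/c² = 4.89 u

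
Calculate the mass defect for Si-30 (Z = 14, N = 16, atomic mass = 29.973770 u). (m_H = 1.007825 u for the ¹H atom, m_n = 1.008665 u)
Δm = Z·m_H + N·m_n − M = 0.2744 u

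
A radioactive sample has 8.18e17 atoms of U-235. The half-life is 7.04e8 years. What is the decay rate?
A = λN = 8.054e8 decays/year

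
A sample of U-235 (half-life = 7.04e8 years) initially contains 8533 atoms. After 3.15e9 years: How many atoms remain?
N = N₀(1/2)^(t/t½) = 383.9 atoms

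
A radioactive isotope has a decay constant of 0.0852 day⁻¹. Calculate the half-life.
t½ = ln(2)/λ = 8.136 days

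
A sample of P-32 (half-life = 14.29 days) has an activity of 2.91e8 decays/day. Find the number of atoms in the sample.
N = A/λ = 5.999e9 atoms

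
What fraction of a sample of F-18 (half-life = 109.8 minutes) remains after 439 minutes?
N/N₀ = (1/2)^(t/t½) = 0.06258 = 6.26%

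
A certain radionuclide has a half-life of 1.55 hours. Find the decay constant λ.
λ = ln(2)/t½ = 0.4472 hour⁻¹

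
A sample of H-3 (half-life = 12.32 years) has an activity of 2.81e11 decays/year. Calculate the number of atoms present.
N = A/λ = 4.994e12 atoms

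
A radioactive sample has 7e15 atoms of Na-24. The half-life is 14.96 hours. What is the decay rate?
A = λN = 3.243e14 decays/hour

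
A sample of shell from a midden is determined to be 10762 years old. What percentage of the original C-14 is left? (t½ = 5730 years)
N/N₀ = (1/2)^(t/t½) = 0.272 = 27.2%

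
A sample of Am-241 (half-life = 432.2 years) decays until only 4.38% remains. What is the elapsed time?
t = t½ × log₂(N₀/N) = 1950 years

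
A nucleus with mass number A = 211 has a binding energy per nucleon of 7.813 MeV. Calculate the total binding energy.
B.E. = 7.813 × 211 = 1649 MeV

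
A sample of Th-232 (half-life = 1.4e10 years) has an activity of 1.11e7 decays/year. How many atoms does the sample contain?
N = A/λ = 2.242e17 atoms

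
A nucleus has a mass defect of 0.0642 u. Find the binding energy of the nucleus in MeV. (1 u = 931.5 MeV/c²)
B.E. = Δm × 931.5 = 59.8 MeV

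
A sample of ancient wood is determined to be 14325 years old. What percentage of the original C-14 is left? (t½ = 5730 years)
N/N₀ = (1/2)^(t/t½) = 0.1768 = 17.7%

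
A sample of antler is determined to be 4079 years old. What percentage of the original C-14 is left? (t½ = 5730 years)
N/N₀ = (1/2)^(t/t½) = 0.6105 = 61.1%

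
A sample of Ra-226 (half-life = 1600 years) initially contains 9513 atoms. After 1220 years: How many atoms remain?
N = N₀(1/2)^(t/t½) = 5608 atoms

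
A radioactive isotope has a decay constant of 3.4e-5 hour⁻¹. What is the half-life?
t½ = ln(2)/λ = 20390 hours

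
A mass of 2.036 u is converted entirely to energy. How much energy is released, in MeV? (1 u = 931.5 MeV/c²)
E = mc² = 1897 MeV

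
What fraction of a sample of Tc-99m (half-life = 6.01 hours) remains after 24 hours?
N/N₀ = (1/2)^(t/t½) = 0.06279 = 6.28%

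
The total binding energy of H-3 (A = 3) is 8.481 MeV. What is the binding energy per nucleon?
B.E./A = 8.481/3 = 2.827 MeV/nucleon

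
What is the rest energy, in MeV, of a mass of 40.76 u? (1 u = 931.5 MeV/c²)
E = mc² = 37970 MeV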